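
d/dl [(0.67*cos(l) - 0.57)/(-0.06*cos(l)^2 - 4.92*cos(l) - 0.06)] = 0.0413113887236433*(-0.0402*cos(l)^2 + 0.0684*cos(l) + 2.8446)*sin(l)/(-0.0121951219512195*sin(l)^2 + 1.0*cos(l) + 0.024390243902439)^2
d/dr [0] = 0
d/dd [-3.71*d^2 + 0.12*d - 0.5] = 0.12 - 7.42*d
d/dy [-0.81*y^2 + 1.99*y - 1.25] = 1.99 - 1.62*y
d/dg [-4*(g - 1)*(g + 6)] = -8*g - 20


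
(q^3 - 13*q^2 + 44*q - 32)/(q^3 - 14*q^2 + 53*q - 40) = (q - 4)/(q - 5)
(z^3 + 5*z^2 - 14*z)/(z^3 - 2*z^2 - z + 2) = z*(z + 7)/(z^2 - 1)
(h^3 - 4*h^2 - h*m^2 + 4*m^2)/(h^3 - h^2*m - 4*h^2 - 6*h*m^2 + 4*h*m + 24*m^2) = (h^2 - m^2)/(h^2 - h*m - 6*m^2)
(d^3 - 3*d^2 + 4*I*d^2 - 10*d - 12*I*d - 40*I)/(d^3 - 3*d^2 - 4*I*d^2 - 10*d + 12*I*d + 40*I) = (d + 4*I)/(d - 4*I)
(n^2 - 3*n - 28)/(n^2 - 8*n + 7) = (n + 4)/(n - 1)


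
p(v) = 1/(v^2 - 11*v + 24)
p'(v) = (11 - 2*v)/(v^2 - 11*v + 24)^2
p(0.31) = 0.05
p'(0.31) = 0.02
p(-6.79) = 0.01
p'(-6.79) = 0.00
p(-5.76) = 0.01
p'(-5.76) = 0.00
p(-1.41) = 0.02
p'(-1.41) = 0.01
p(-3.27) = 0.01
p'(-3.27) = 0.00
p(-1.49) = 0.02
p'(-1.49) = 0.01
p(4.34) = -0.20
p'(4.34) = 0.10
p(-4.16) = 0.01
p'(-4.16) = 0.00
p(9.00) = 0.17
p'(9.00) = -0.19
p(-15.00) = 0.00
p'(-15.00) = 0.00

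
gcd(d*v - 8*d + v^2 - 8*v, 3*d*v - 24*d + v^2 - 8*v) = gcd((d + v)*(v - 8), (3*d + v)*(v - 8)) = v - 8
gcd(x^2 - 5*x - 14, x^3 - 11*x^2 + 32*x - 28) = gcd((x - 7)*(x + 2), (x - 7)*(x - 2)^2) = x - 7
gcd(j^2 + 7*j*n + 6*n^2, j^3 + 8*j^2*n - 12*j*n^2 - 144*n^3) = j + 6*n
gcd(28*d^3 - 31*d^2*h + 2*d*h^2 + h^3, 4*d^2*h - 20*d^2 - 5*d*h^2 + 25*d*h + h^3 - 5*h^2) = 4*d^2 - 5*d*h + h^2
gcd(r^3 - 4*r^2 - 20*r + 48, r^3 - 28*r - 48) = r^2 - 2*r - 24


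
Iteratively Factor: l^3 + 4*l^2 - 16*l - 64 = (l - 4)*(l^2 + 8*l + 16) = (l - 4)*(l + 4)*(l + 4)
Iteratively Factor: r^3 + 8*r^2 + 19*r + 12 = (r + 1)*(r^2 + 7*r + 12) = (r + 1)*(r + 4)*(r + 3)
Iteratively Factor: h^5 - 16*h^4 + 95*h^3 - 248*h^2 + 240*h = (h - 4)*(h^4 - 12*h^3 + 47*h^2 - 60*h) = (h - 5)*(h - 4)*(h^3 - 7*h^2 + 12*h) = h*(h - 5)*(h - 4)*(h^2 - 7*h + 12) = h*(h - 5)*(h - 4)^2*(h - 3)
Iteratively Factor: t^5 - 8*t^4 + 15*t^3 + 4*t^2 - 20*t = (t - 2)*(t^4 - 6*t^3 + 3*t^2 + 10*t) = (t - 2)*(t + 1)*(t^3 - 7*t^2 + 10*t) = t*(t - 2)*(t + 1)*(t^2 - 7*t + 10) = t*(t - 5)*(t - 2)*(t + 1)*(t - 2)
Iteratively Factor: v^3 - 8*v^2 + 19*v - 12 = (v - 1)*(v^2 - 7*v + 12) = (v - 3)*(v - 1)*(v - 4)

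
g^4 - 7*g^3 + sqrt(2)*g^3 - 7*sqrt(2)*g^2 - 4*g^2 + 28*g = g*(g - 7)*(g - sqrt(2))*(g + 2*sqrt(2))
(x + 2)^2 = x^2 + 4*x + 4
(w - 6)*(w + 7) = w^2 + w - 42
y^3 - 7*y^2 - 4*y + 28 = (y - 7)*(y - 2)*(y + 2)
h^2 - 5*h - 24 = (h - 8)*(h + 3)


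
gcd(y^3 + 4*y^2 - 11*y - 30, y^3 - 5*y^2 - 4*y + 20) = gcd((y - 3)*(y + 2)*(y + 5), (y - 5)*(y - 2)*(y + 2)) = y + 2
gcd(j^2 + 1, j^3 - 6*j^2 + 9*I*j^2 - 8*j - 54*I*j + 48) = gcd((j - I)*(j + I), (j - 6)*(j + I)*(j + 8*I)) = j + I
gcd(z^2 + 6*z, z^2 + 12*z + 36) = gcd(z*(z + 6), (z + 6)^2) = z + 6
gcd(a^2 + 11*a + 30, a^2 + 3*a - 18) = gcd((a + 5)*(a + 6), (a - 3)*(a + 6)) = a + 6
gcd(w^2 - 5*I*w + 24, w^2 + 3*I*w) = w + 3*I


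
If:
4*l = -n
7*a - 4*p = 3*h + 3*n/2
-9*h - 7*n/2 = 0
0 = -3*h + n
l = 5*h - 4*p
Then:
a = 0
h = 0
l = 0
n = 0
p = 0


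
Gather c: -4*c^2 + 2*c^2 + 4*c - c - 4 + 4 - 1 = -2*c^2 + 3*c - 1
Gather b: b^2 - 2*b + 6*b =b^2 + 4*b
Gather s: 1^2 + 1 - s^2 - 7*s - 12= -s^2 - 7*s - 10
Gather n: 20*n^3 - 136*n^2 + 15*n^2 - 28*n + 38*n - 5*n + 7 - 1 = 20*n^3 - 121*n^2 + 5*n + 6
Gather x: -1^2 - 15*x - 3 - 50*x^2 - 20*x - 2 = -50*x^2 - 35*x - 6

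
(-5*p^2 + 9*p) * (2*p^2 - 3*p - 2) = -10*p^4 + 33*p^3 - 17*p^2 - 18*p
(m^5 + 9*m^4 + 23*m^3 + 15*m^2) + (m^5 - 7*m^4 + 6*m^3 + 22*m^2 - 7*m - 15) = 2*m^5 + 2*m^4 + 29*m^3 + 37*m^2 - 7*m - 15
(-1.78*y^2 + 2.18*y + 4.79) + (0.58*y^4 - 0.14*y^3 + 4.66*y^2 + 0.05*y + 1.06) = 0.58*y^4 - 0.14*y^3 + 2.88*y^2 + 2.23*y + 5.85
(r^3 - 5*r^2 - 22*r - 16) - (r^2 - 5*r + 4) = r^3 - 6*r^2 - 17*r - 20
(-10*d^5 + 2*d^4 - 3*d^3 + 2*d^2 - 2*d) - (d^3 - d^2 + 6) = -10*d^5 + 2*d^4 - 4*d^3 + 3*d^2 - 2*d - 6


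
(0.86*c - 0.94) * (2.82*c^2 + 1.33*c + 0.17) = 2.4252*c^3 - 1.507*c^2 - 1.104*c - 0.1598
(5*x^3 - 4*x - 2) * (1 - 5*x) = -25*x^4 + 5*x^3 + 20*x^2 + 6*x - 2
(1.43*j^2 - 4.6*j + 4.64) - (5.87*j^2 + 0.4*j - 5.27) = -4.44*j^2 - 5.0*j + 9.91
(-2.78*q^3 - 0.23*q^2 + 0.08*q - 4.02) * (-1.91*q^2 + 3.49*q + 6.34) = 5.3098*q^5 - 9.2629*q^4 - 18.5807*q^3 + 6.4992*q^2 - 13.5226*q - 25.4868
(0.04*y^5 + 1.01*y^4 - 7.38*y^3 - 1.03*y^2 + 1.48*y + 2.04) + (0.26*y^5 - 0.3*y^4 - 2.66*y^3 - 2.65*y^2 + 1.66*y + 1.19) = 0.3*y^5 + 0.71*y^4 - 10.04*y^3 - 3.68*y^2 + 3.14*y + 3.23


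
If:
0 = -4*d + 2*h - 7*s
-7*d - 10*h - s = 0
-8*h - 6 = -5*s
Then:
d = 24/5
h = -3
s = -18/5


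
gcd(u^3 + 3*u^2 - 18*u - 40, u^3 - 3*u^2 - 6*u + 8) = u^2 - 2*u - 8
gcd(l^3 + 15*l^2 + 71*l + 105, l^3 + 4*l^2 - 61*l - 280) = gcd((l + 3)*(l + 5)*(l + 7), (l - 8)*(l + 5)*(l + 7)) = l^2 + 12*l + 35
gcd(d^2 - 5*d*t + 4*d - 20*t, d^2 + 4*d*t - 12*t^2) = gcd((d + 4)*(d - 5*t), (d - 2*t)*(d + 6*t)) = 1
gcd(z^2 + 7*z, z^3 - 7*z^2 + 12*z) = z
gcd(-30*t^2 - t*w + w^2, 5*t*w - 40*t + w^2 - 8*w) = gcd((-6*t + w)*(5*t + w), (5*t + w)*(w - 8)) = 5*t + w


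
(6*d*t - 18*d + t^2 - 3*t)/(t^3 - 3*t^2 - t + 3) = (6*d + t)/(t^2 - 1)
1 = 1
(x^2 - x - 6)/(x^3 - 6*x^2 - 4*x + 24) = (x - 3)/(x^2 - 8*x + 12)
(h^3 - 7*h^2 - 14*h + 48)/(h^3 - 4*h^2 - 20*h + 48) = (h^2 - 5*h - 24)/(h^2 - 2*h - 24)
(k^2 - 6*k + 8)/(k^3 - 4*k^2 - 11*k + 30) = (k - 4)/(k^2 - 2*k - 15)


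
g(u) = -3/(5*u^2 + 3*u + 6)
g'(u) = -3*(-10*u - 3)/(5*u^2 + 3*u + 6)^2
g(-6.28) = -0.02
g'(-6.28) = -0.01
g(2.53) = -0.07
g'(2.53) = 0.04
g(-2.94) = -0.07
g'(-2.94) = -0.05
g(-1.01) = -0.37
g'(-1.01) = -0.33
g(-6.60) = -0.01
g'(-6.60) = -0.00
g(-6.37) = -0.02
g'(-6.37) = -0.01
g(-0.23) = -0.54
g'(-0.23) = 0.07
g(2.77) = -0.06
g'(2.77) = 0.03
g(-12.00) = 0.00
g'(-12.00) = 0.00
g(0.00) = -0.50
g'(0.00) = 0.25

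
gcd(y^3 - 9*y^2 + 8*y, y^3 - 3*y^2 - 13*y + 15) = y - 1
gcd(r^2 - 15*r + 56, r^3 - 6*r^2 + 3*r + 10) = 1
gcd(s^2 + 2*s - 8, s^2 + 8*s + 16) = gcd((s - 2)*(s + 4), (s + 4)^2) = s + 4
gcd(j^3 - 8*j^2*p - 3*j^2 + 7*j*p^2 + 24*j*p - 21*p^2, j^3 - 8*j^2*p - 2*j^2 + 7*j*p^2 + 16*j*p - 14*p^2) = j^2 - 8*j*p + 7*p^2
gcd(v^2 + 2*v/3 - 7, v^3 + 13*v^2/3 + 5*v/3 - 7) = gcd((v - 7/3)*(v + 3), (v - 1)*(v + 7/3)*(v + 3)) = v + 3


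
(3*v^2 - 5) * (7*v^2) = 21*v^4 - 35*v^2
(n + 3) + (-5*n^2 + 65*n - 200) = -5*n^2 + 66*n - 197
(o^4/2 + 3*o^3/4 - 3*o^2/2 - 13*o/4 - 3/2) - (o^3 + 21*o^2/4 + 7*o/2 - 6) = o^4/2 - o^3/4 - 27*o^2/4 - 27*o/4 + 9/2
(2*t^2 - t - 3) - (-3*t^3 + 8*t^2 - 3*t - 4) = 3*t^3 - 6*t^2 + 2*t + 1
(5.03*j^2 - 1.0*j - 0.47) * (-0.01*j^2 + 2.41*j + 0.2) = -0.0503*j^4 + 12.1323*j^3 - 1.3993*j^2 - 1.3327*j - 0.094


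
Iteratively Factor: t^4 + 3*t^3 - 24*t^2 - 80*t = (t)*(t^3 + 3*t^2 - 24*t - 80) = t*(t - 5)*(t^2 + 8*t + 16) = t*(t - 5)*(t + 4)*(t + 4)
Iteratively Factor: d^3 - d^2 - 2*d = (d + 1)*(d^2 - 2*d) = (d - 2)*(d + 1)*(d)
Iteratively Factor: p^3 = (p)*(p^2) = p^2*(p)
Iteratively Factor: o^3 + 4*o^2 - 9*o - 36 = (o - 3)*(o^2 + 7*o + 12) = (o - 3)*(o + 3)*(o + 4)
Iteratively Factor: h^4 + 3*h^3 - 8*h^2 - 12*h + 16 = (h + 4)*(h^3 - h^2 - 4*h + 4) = (h - 1)*(h + 4)*(h^2 - 4) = (h - 2)*(h - 1)*(h + 4)*(h + 2)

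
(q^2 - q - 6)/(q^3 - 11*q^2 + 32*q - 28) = (q^2 - q - 6)/(q^3 - 11*q^2 + 32*q - 28)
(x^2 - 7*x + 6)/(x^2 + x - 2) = (x - 6)/(x + 2)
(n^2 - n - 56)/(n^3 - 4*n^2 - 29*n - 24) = (n + 7)/(n^2 + 4*n + 3)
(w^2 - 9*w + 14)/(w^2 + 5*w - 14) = (w - 7)/(w + 7)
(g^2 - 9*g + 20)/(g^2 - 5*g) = (g - 4)/g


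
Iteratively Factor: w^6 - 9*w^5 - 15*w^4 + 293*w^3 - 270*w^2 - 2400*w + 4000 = (w - 5)*(w^5 - 4*w^4 - 35*w^3 + 118*w^2 + 320*w - 800) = (w - 5)*(w + 4)*(w^4 - 8*w^3 - 3*w^2 + 130*w - 200) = (w - 5)*(w - 2)*(w + 4)*(w^3 - 6*w^2 - 15*w + 100) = (w - 5)^2*(w - 2)*(w + 4)*(w^2 - w - 20) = (w - 5)^3*(w - 2)*(w + 4)*(w + 4)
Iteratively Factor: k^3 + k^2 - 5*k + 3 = (k + 3)*(k^2 - 2*k + 1) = (k - 1)*(k + 3)*(k - 1)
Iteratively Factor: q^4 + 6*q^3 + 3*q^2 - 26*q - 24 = (q + 3)*(q^3 + 3*q^2 - 6*q - 8) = (q + 1)*(q + 3)*(q^2 + 2*q - 8) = (q - 2)*(q + 1)*(q + 3)*(q + 4)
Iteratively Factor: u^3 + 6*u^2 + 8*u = (u)*(u^2 + 6*u + 8) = u*(u + 2)*(u + 4)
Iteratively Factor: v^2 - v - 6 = (v + 2)*(v - 3)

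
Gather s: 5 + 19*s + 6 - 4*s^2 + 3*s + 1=-4*s^2 + 22*s + 12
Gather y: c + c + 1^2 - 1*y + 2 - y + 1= 2*c - 2*y + 4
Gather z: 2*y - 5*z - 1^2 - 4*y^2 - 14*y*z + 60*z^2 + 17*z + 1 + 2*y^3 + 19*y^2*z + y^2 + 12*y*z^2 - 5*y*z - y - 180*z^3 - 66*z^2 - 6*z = 2*y^3 - 3*y^2 + y - 180*z^3 + z^2*(12*y - 6) + z*(19*y^2 - 19*y + 6)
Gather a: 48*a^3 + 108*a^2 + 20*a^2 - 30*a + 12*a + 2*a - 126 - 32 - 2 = 48*a^3 + 128*a^2 - 16*a - 160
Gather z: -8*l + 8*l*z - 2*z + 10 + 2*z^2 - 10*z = -8*l + 2*z^2 + z*(8*l - 12) + 10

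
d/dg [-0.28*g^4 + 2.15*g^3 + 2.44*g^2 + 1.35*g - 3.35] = -1.12*g^3 + 6.45*g^2 + 4.88*g + 1.35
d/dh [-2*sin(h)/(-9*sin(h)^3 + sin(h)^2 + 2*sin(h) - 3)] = 2*(-18*sin(h)^3 + sin(h)^2 + 3)*cos(h)/(9*sin(h)^3 - sin(h)^2 - 2*sin(h) + 3)^2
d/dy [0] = 0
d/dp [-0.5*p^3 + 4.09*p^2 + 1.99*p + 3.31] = -1.5*p^2 + 8.18*p + 1.99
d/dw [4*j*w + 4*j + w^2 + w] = 4*j + 2*w + 1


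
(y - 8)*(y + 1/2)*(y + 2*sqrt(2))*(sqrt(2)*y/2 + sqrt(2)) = sqrt(2)*y^4/2 - 11*sqrt(2)*y^3/4 + 2*y^3 - 19*sqrt(2)*y^2/2 - 11*y^2 - 38*y - 4*sqrt(2)*y - 16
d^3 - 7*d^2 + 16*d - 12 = (d - 3)*(d - 2)^2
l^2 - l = l*(l - 1)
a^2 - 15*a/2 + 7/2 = (a - 7)*(a - 1/2)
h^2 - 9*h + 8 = (h - 8)*(h - 1)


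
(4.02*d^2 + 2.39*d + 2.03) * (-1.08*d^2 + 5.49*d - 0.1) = -4.3416*d^4 + 19.4886*d^3 + 10.5267*d^2 + 10.9057*d - 0.203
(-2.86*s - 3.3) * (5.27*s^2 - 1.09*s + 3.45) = -15.0722*s^3 - 14.2736*s^2 - 6.27*s - 11.385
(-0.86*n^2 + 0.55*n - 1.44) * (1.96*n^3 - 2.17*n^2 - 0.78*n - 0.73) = -1.6856*n^5 + 2.9442*n^4 - 3.3451*n^3 + 3.3236*n^2 + 0.7217*n + 1.0512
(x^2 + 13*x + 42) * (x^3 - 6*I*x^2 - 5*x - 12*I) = x^5 + 13*x^4 - 6*I*x^4 + 37*x^3 - 78*I*x^3 - 65*x^2 - 264*I*x^2 - 210*x - 156*I*x - 504*I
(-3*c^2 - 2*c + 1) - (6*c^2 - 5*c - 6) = -9*c^2 + 3*c + 7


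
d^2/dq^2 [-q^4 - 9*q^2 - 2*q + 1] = -12*q^2 - 18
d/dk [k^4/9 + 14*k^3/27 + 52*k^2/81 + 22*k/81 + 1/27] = 4*k^3/9 + 14*k^2/9 + 104*k/81 + 22/81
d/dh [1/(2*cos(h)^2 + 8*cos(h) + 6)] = (cos(h) + 2)*sin(h)/(cos(h)^2 + 4*cos(h) + 3)^2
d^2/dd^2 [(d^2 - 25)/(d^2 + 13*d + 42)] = 2*(-13*d^3 - 201*d^2 - 975*d - 1411)/(d^6 + 39*d^5 + 633*d^4 + 5473*d^3 + 26586*d^2 + 68796*d + 74088)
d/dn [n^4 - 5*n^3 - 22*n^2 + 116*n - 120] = 4*n^3 - 15*n^2 - 44*n + 116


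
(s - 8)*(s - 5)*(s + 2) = s^3 - 11*s^2 + 14*s + 80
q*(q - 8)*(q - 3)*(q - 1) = q^4 - 12*q^3 + 35*q^2 - 24*q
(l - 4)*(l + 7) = l^2 + 3*l - 28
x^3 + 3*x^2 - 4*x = x*(x - 1)*(x + 4)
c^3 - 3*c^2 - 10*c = c*(c - 5)*(c + 2)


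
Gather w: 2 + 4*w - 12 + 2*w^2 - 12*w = 2*w^2 - 8*w - 10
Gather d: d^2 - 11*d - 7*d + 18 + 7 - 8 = d^2 - 18*d + 17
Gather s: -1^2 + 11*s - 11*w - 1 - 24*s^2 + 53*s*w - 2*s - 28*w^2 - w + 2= -24*s^2 + s*(53*w + 9) - 28*w^2 - 12*w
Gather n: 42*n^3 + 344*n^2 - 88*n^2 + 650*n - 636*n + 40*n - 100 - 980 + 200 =42*n^3 + 256*n^2 + 54*n - 880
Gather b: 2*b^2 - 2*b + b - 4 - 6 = 2*b^2 - b - 10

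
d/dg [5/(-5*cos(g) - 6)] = -25*sin(g)/(5*cos(g) + 6)^2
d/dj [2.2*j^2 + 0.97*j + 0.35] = 4.4*j + 0.97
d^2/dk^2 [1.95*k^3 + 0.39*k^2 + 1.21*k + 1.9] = 11.7*k + 0.78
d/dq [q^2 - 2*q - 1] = 2*q - 2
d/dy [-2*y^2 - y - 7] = -4*y - 1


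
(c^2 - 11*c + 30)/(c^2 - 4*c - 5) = (c - 6)/(c + 1)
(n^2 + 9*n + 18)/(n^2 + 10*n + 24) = (n + 3)/(n + 4)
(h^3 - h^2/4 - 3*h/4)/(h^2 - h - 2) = h*(-4*h^2 + h + 3)/(4*(-h^2 + h + 2))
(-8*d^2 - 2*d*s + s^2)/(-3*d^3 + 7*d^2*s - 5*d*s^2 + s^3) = (8*d^2 + 2*d*s - s^2)/(3*d^3 - 7*d^2*s + 5*d*s^2 - s^3)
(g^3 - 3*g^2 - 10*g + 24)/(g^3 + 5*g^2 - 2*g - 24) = (g - 4)/(g + 4)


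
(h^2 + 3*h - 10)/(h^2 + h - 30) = (h^2 + 3*h - 10)/(h^2 + h - 30)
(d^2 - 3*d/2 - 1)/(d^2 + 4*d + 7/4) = 2*(d - 2)/(2*d + 7)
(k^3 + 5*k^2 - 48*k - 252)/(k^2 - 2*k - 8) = (-k^3 - 5*k^2 + 48*k + 252)/(-k^2 + 2*k + 8)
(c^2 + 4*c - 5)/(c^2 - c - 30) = (c - 1)/(c - 6)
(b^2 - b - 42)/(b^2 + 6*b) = (b - 7)/b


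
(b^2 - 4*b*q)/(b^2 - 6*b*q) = (b - 4*q)/(b - 6*q)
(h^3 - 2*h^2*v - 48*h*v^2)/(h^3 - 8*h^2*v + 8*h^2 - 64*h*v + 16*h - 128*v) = h*(h + 6*v)/(h^2 + 8*h + 16)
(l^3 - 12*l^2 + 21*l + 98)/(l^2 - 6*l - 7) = (l^2 - 5*l - 14)/(l + 1)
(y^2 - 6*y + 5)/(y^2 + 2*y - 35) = (y - 1)/(y + 7)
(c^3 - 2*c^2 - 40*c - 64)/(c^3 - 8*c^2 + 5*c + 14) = (c^3 - 2*c^2 - 40*c - 64)/(c^3 - 8*c^2 + 5*c + 14)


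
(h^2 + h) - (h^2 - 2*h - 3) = 3*h + 3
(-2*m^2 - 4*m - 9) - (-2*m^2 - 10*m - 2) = 6*m - 7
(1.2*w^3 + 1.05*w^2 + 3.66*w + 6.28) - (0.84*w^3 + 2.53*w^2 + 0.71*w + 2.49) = 0.36*w^3 - 1.48*w^2 + 2.95*w + 3.79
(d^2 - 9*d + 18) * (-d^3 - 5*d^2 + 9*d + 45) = -d^5 + 4*d^4 + 36*d^3 - 126*d^2 - 243*d + 810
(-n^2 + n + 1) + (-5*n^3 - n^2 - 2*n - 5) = -5*n^3 - 2*n^2 - n - 4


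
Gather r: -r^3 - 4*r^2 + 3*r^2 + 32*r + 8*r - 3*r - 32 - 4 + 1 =-r^3 - r^2 + 37*r - 35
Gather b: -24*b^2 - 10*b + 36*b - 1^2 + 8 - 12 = -24*b^2 + 26*b - 5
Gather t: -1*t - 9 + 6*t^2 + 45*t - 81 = 6*t^2 + 44*t - 90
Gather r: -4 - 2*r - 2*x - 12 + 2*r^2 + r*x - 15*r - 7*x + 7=2*r^2 + r*(x - 17) - 9*x - 9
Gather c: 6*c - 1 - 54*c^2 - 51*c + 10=-54*c^2 - 45*c + 9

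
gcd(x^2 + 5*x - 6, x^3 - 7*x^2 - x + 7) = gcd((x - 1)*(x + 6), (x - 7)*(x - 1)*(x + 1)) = x - 1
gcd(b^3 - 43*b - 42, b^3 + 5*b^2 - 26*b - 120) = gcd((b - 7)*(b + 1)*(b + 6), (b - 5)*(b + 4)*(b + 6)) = b + 6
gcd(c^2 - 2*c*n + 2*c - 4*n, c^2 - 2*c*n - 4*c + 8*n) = c - 2*n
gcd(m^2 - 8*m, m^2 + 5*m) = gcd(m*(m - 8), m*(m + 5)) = m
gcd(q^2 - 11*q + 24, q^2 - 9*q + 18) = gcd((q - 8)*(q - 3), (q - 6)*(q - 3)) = q - 3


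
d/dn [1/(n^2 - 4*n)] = 2*(2 - n)/(n^2*(n - 4)^2)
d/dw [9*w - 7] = 9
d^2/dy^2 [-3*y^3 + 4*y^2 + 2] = 8 - 18*y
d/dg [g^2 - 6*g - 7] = 2*g - 6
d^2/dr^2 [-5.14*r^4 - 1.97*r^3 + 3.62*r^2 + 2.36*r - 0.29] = -61.68*r^2 - 11.82*r + 7.24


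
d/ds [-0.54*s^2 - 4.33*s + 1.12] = -1.08*s - 4.33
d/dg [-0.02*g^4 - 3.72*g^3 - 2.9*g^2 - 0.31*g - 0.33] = -0.08*g^3 - 11.16*g^2 - 5.8*g - 0.31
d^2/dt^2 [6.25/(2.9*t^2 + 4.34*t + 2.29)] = (-105.125*t^2 - 157.325*t + 6.25*(5.8*t + 4.34)*(11.6*t + 8.68) - 83.0125)/(2.9*t^2 + 4.34*t + 2.29)^3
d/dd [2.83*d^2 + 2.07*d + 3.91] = 5.66*d + 2.07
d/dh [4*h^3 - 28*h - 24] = 12*h^2 - 28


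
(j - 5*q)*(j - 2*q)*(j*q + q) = j^3*q - 7*j^2*q^2 + j^2*q + 10*j*q^3 - 7*j*q^2 + 10*q^3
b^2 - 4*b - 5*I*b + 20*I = (b - 4)*(b - 5*I)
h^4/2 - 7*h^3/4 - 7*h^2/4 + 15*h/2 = h*(h/2 + 1)*(h - 3)*(h - 5/2)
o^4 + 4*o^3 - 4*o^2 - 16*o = o*(o - 2)*(o + 2)*(o + 4)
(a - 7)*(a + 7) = a^2 - 49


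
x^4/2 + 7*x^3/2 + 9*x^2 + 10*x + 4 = (x/2 + 1)*(x + 1)*(x + 2)^2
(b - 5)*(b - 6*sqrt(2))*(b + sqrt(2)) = b^3 - 5*sqrt(2)*b^2 - 5*b^2 - 12*b + 25*sqrt(2)*b + 60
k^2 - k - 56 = (k - 8)*(k + 7)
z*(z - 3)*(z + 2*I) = z^3 - 3*z^2 + 2*I*z^2 - 6*I*z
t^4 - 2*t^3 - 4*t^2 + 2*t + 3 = (t - 3)*(t - 1)*(t + 1)^2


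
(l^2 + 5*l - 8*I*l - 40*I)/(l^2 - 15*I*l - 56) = (l + 5)/(l - 7*I)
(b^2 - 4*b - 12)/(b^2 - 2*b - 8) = (b - 6)/(b - 4)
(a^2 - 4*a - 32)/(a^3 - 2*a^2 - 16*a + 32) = (a - 8)/(a^2 - 6*a + 8)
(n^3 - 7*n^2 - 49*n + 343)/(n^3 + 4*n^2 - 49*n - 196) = (n - 7)/(n + 4)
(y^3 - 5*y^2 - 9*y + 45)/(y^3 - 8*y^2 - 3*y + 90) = (y - 3)/(y - 6)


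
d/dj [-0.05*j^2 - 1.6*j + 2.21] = -0.1*j - 1.6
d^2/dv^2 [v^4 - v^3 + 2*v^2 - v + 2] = 12*v^2 - 6*v + 4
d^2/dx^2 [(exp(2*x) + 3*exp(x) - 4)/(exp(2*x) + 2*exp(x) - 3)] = (exp(x) - 3)*exp(x)/(exp(3*x) + 9*exp(2*x) + 27*exp(x) + 27)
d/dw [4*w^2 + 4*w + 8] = 8*w + 4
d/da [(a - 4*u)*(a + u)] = 2*a - 3*u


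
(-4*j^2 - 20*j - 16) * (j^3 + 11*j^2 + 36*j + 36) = -4*j^5 - 64*j^4 - 380*j^3 - 1040*j^2 - 1296*j - 576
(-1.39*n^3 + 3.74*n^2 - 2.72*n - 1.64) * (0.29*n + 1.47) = -0.4031*n^4 - 0.9587*n^3 + 4.709*n^2 - 4.474*n - 2.4108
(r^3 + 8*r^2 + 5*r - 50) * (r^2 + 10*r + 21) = r^5 + 18*r^4 + 106*r^3 + 168*r^2 - 395*r - 1050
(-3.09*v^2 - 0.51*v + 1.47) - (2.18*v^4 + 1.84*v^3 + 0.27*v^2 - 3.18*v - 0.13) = -2.18*v^4 - 1.84*v^3 - 3.36*v^2 + 2.67*v + 1.6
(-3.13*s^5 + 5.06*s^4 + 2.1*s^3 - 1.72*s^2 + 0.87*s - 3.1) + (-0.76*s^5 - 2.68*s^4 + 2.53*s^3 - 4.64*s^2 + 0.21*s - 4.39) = -3.89*s^5 + 2.38*s^4 + 4.63*s^3 - 6.36*s^2 + 1.08*s - 7.49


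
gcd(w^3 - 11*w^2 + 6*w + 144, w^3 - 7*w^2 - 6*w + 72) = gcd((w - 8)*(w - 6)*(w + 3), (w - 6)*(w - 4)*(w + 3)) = w^2 - 3*w - 18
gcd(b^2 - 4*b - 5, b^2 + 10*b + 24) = 1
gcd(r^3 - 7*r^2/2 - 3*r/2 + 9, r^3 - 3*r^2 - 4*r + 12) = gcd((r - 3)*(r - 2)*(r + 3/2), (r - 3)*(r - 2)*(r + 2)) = r^2 - 5*r + 6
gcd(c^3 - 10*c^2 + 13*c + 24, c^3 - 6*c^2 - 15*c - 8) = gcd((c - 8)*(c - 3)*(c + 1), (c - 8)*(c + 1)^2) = c^2 - 7*c - 8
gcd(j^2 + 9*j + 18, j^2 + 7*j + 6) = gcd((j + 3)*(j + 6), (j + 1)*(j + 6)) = j + 6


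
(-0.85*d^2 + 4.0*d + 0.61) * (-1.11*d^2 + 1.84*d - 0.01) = 0.9435*d^4 - 6.004*d^3 + 6.6914*d^2 + 1.0824*d - 0.0061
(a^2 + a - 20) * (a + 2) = a^3 + 3*a^2 - 18*a - 40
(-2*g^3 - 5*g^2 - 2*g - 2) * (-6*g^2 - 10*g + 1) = 12*g^5 + 50*g^4 + 60*g^3 + 27*g^2 + 18*g - 2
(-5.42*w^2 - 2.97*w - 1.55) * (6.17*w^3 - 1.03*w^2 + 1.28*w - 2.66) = -33.4414*w^5 - 12.7423*w^4 - 13.442*w^3 + 12.2121*w^2 + 5.9162*w + 4.123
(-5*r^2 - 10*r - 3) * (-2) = 10*r^2 + 20*r + 6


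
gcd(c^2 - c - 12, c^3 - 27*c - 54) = c + 3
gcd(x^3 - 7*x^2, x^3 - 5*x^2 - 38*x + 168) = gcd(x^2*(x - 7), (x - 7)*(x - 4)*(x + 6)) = x - 7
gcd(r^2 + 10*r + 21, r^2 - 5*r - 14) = 1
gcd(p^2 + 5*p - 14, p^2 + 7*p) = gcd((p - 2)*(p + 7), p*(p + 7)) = p + 7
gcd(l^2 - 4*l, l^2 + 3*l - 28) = l - 4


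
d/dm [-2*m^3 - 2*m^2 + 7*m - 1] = -6*m^2 - 4*m + 7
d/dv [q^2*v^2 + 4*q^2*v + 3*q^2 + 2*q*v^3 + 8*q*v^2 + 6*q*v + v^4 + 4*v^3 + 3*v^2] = 2*q^2*v + 4*q^2 + 6*q*v^2 + 16*q*v + 6*q + 4*v^3 + 12*v^2 + 6*v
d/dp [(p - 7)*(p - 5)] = 2*p - 12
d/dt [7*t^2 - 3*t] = 14*t - 3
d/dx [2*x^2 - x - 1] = 4*x - 1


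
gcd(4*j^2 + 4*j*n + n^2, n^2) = 1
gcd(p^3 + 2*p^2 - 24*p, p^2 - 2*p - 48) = p + 6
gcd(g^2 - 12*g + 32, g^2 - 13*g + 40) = g - 8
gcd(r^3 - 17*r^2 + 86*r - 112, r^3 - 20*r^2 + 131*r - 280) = r^2 - 15*r + 56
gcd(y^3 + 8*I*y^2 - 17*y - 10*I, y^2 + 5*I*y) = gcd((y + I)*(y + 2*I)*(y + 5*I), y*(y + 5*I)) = y + 5*I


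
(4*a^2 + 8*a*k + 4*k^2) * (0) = 0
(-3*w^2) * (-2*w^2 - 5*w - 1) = 6*w^4 + 15*w^3 + 3*w^2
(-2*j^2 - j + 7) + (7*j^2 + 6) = 5*j^2 - j + 13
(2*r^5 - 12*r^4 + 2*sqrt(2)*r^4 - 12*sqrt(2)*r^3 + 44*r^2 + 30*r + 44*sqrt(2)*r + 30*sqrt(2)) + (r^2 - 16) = 2*r^5 - 12*r^4 + 2*sqrt(2)*r^4 - 12*sqrt(2)*r^3 + 45*r^2 + 30*r + 44*sqrt(2)*r - 16 + 30*sqrt(2)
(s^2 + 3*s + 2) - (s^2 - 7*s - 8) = 10*s + 10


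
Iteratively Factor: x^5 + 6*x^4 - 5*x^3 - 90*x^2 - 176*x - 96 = (x + 2)*(x^4 + 4*x^3 - 13*x^2 - 64*x - 48) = (x - 4)*(x + 2)*(x^3 + 8*x^2 + 19*x + 12) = (x - 4)*(x + 2)*(x + 3)*(x^2 + 5*x + 4) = (x - 4)*(x + 2)*(x + 3)*(x + 4)*(x + 1)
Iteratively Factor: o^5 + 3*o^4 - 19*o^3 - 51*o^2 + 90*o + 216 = (o - 3)*(o^4 + 6*o^3 - o^2 - 54*o - 72) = (o - 3)*(o + 4)*(o^3 + 2*o^2 - 9*o - 18) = (o - 3)*(o + 2)*(o + 4)*(o^2 - 9) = (o - 3)*(o + 2)*(o + 3)*(o + 4)*(o - 3)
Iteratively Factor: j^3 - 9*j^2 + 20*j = (j - 4)*(j^2 - 5*j) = (j - 5)*(j - 4)*(j)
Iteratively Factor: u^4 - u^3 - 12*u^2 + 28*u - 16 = (u + 4)*(u^3 - 5*u^2 + 8*u - 4) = (u - 2)*(u + 4)*(u^2 - 3*u + 2) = (u - 2)*(u - 1)*(u + 4)*(u - 2)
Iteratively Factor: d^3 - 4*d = (d - 2)*(d^2 + 2*d) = d*(d - 2)*(d + 2)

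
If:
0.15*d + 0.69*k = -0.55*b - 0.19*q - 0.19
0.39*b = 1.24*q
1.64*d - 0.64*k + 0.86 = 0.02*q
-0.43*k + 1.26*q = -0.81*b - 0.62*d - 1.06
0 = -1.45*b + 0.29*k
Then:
No Solution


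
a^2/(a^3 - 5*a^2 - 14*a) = a/(a^2 - 5*a - 14)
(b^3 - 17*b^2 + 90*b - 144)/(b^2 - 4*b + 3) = (b^2 - 14*b + 48)/(b - 1)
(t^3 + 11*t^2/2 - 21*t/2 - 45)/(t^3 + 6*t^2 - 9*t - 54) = (t + 5/2)/(t + 3)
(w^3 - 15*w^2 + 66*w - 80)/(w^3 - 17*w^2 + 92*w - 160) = (w - 2)/(w - 4)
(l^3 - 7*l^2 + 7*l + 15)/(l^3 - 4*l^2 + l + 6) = (l - 5)/(l - 2)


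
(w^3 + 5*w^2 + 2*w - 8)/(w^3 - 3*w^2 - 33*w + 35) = (w^2 + 6*w + 8)/(w^2 - 2*w - 35)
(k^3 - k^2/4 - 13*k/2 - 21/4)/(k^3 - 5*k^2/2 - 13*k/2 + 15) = (4*k^2 + 11*k + 7)/(2*(2*k^2 + k - 10))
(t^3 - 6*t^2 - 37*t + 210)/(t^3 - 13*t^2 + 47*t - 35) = (t + 6)/(t - 1)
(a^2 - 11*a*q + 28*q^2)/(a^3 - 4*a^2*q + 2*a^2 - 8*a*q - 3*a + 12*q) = (a - 7*q)/(a^2 + 2*a - 3)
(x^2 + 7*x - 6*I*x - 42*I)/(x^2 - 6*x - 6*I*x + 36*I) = (x + 7)/(x - 6)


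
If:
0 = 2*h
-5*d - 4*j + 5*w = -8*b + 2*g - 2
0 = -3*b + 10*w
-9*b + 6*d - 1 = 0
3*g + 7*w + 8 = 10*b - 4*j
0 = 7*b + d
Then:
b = -1/51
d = 7/51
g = -789/85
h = 0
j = 10043/2040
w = -1/170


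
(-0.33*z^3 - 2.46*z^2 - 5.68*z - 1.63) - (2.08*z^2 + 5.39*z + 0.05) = -0.33*z^3 - 4.54*z^2 - 11.07*z - 1.68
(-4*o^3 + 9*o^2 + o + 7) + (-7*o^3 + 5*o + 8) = -11*o^3 + 9*o^2 + 6*o + 15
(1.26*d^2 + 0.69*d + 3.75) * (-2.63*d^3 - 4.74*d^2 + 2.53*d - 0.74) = -3.3138*d^5 - 7.7871*d^4 - 9.9453*d^3 - 16.9617*d^2 + 8.9769*d - 2.775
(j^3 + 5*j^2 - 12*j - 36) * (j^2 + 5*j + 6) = j^5 + 10*j^4 + 19*j^3 - 66*j^2 - 252*j - 216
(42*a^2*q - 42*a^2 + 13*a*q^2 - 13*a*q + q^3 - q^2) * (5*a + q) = 210*a^3*q - 210*a^3 + 107*a^2*q^2 - 107*a^2*q + 18*a*q^3 - 18*a*q^2 + q^4 - q^3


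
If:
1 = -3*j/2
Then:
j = -2/3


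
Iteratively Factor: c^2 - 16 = (c + 4)*(c - 4)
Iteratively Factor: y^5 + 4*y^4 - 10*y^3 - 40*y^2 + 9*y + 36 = (y + 1)*(y^4 + 3*y^3 - 13*y^2 - 27*y + 36) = (y + 1)*(y + 4)*(y^3 - y^2 - 9*y + 9) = (y + 1)*(y + 3)*(y + 4)*(y^2 - 4*y + 3) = (y - 3)*(y + 1)*(y + 3)*(y + 4)*(y - 1)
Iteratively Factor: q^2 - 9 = (q + 3)*(q - 3)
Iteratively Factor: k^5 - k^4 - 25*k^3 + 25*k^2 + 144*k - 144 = (k - 1)*(k^4 - 25*k^2 + 144) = (k - 4)*(k - 1)*(k^3 + 4*k^2 - 9*k - 36) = (k - 4)*(k - 1)*(k + 3)*(k^2 + k - 12) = (k - 4)*(k - 3)*(k - 1)*(k + 3)*(k + 4)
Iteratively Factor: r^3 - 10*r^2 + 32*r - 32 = (r - 4)*(r^2 - 6*r + 8) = (r - 4)*(r - 2)*(r - 4)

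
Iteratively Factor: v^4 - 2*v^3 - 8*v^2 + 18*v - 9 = (v - 1)*(v^3 - v^2 - 9*v + 9) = (v - 1)^2*(v^2 - 9) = (v - 1)^2*(v + 3)*(v - 3)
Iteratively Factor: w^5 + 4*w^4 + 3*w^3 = (w + 3)*(w^4 + w^3) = w*(w + 3)*(w^3 + w^2) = w^2*(w + 3)*(w^2 + w) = w^3*(w + 3)*(w + 1)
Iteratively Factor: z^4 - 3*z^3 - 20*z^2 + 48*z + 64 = (z + 4)*(z^3 - 7*z^2 + 8*z + 16) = (z + 1)*(z + 4)*(z^2 - 8*z + 16) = (z - 4)*(z + 1)*(z + 4)*(z - 4)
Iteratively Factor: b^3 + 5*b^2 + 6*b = (b + 3)*(b^2 + 2*b) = b*(b + 3)*(b + 2)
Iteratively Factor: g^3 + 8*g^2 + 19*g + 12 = (g + 4)*(g^2 + 4*g + 3) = (g + 1)*(g + 4)*(g + 3)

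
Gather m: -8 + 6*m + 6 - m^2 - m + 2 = -m^2 + 5*m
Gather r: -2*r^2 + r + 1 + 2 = -2*r^2 + r + 3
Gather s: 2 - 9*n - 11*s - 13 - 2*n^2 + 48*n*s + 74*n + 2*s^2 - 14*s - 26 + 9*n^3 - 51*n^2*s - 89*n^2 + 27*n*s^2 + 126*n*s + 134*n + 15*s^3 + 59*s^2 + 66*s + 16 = 9*n^3 - 91*n^2 + 199*n + 15*s^3 + s^2*(27*n + 61) + s*(-51*n^2 + 174*n + 41) - 21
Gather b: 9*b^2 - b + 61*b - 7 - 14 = 9*b^2 + 60*b - 21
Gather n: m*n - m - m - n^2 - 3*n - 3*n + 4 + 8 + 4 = -2*m - n^2 + n*(m - 6) + 16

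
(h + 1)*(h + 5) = h^2 + 6*h + 5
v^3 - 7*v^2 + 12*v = v*(v - 4)*(v - 3)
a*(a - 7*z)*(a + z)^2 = a^4 - 5*a^3*z - 13*a^2*z^2 - 7*a*z^3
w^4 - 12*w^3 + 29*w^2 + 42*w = w*(w - 7)*(w - 6)*(w + 1)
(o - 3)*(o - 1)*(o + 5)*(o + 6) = o^4 + 7*o^3 - 11*o^2 - 87*o + 90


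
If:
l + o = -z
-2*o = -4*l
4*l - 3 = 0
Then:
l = 3/4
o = 3/2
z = -9/4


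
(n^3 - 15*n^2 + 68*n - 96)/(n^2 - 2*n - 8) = (n^2 - 11*n + 24)/(n + 2)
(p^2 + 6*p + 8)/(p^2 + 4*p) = (p + 2)/p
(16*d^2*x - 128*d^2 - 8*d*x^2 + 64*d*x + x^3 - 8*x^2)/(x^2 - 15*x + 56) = (16*d^2 - 8*d*x + x^2)/(x - 7)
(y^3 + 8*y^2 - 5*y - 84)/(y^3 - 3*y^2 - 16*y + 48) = (y + 7)/(y - 4)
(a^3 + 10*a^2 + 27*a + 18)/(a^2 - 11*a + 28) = (a^3 + 10*a^2 + 27*a + 18)/(a^2 - 11*a + 28)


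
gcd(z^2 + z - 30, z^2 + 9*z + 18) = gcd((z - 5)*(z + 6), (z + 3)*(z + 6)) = z + 6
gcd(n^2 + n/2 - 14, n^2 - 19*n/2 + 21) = n - 7/2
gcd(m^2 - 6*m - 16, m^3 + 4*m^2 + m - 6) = m + 2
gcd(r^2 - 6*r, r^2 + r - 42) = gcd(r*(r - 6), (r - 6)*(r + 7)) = r - 6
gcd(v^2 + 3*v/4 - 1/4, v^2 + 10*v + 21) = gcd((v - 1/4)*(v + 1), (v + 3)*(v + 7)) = 1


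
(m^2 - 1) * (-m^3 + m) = -m^5 + 2*m^3 - m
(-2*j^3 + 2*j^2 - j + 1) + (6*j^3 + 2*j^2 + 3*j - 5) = 4*j^3 + 4*j^2 + 2*j - 4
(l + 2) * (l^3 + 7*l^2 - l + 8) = l^4 + 9*l^3 + 13*l^2 + 6*l + 16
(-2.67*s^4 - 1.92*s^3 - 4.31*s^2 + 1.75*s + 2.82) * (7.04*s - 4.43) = -18.7968*s^5 - 1.6887*s^4 - 21.8368*s^3 + 31.4133*s^2 + 12.1003*s - 12.4926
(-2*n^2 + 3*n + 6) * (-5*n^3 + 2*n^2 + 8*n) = 10*n^5 - 19*n^4 - 40*n^3 + 36*n^2 + 48*n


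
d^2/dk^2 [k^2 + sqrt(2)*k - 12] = 2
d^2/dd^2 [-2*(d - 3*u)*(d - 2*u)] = -4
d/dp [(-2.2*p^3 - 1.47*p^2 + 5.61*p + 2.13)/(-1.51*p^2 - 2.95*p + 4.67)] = (3.322*p^4 + 12.98*p^3 - 18.0144*p^2 - 7.2972*p + 32.4822)/(2.2801*p^4 + 8.909*p^3 - 5.4009*p^2 - 27.553*p + 21.8089)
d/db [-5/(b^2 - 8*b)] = 10*(b - 4)/(b^2*(b - 8)^2)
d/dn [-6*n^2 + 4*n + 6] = 4 - 12*n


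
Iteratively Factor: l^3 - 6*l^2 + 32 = (l - 4)*(l^2 - 2*l - 8) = (l - 4)*(l + 2)*(l - 4)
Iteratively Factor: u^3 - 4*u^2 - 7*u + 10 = (u - 5)*(u^2 + u - 2) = (u - 5)*(u - 1)*(u + 2)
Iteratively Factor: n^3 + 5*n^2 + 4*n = (n + 1)*(n^2 + 4*n) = n*(n + 1)*(n + 4)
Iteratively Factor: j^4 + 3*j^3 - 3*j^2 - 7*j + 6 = (j - 1)*(j^3 + 4*j^2 + j - 6) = (j - 1)*(j + 3)*(j^2 + j - 2) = (j - 1)*(j + 2)*(j + 3)*(j - 1)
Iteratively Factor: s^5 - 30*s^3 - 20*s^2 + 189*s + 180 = (s + 1)*(s^4 - s^3 - 29*s^2 + 9*s + 180) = (s - 5)*(s + 1)*(s^3 + 4*s^2 - 9*s - 36) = (s - 5)*(s + 1)*(s + 3)*(s^2 + s - 12) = (s - 5)*(s + 1)*(s + 3)*(s + 4)*(s - 3)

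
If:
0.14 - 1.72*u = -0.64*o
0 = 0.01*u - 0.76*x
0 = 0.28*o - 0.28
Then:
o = 1.00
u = 0.45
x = 0.01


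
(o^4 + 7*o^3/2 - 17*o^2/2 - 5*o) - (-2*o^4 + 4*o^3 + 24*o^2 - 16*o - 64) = 3*o^4 - o^3/2 - 65*o^2/2 + 11*o + 64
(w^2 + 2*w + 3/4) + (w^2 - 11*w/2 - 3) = 2*w^2 - 7*w/2 - 9/4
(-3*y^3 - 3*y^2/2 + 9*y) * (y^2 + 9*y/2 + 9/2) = -3*y^5 - 15*y^4 - 45*y^3/4 + 135*y^2/4 + 81*y/2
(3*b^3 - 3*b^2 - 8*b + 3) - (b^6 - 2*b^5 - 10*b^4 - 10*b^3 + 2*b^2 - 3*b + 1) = -b^6 + 2*b^5 + 10*b^4 + 13*b^3 - 5*b^2 - 5*b + 2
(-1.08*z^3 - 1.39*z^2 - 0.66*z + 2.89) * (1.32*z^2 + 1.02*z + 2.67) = -1.4256*z^5 - 2.9364*z^4 - 5.1726*z^3 - 0.569699999999999*z^2 + 1.1856*z + 7.7163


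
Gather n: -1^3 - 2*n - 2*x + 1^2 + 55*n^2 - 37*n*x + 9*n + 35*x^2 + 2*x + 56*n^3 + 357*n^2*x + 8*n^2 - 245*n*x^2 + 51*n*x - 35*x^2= 56*n^3 + n^2*(357*x + 63) + n*(-245*x^2 + 14*x + 7)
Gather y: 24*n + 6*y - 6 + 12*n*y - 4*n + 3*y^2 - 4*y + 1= 20*n + 3*y^2 + y*(12*n + 2) - 5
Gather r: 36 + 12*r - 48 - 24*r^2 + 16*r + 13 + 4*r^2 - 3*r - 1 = -20*r^2 + 25*r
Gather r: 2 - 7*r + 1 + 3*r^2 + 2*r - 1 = 3*r^2 - 5*r + 2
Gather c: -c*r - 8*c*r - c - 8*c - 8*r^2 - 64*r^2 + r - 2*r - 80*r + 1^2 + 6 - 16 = c*(-9*r - 9) - 72*r^2 - 81*r - 9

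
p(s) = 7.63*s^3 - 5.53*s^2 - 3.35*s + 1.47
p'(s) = 22.89*s^2 - 11.06*s - 3.35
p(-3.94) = -537.85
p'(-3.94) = 395.56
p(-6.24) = -2046.82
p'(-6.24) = 956.95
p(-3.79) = -480.64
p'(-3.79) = 367.36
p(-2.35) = -120.22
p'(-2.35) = 149.05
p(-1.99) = -73.89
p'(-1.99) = 109.31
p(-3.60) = -414.12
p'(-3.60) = 333.12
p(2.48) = 75.53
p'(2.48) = 110.00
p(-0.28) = 1.81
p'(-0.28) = 1.54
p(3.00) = 147.66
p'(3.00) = 169.48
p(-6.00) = -1825.59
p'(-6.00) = 887.05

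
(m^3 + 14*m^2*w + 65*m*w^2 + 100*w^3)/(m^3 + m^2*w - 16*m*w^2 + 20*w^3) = (m^2 + 9*m*w + 20*w^2)/(m^2 - 4*m*w + 4*w^2)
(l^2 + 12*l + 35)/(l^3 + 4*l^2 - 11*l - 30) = (l + 7)/(l^2 - l - 6)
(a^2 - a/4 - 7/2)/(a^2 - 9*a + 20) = (4*a^2 - a - 14)/(4*(a^2 - 9*a + 20))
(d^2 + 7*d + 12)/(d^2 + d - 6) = (d + 4)/(d - 2)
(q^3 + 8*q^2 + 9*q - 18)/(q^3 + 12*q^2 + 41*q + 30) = (q^2 + 2*q - 3)/(q^2 + 6*q + 5)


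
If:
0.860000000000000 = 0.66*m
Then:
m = 1.30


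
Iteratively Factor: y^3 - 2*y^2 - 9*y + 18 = (y - 3)*(y^2 + y - 6) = (y - 3)*(y + 3)*(y - 2)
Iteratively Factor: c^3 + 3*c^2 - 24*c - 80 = (c + 4)*(c^2 - c - 20) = (c - 5)*(c + 4)*(c + 4)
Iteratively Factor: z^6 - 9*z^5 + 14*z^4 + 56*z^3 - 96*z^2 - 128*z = (z - 4)*(z^5 - 5*z^4 - 6*z^3 + 32*z^2 + 32*z) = (z - 4)*(z + 2)*(z^4 - 7*z^3 + 8*z^2 + 16*z) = (z - 4)^2*(z + 2)*(z^3 - 3*z^2 - 4*z) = (z - 4)^3*(z + 2)*(z^2 + z) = (z - 4)^3*(z + 1)*(z + 2)*(z)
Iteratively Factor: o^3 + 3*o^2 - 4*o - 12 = (o + 2)*(o^2 + o - 6) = (o - 2)*(o + 2)*(o + 3)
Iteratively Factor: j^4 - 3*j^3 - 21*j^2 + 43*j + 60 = (j - 5)*(j^3 + 2*j^2 - 11*j - 12) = (j - 5)*(j + 1)*(j^2 + j - 12) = (j - 5)*(j - 3)*(j + 1)*(j + 4)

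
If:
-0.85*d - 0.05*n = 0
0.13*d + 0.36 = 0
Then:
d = -2.77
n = 47.08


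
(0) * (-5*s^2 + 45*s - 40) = 0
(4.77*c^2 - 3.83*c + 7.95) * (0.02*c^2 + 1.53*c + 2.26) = 0.0954*c^4 + 7.2215*c^3 + 5.0793*c^2 + 3.5077*c + 17.967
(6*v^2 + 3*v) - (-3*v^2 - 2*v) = 9*v^2 + 5*v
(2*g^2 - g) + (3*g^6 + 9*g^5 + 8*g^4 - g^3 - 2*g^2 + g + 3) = 3*g^6 + 9*g^5 + 8*g^4 - g^3 + 3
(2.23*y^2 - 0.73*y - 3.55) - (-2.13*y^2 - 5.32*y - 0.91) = 4.36*y^2 + 4.59*y - 2.64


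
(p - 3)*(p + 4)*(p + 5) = p^3 + 6*p^2 - 7*p - 60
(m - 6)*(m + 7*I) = m^2 - 6*m + 7*I*m - 42*I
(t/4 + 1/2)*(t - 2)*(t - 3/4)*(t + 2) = t^4/4 + 5*t^3/16 - 11*t^2/8 - 5*t/4 + 3/2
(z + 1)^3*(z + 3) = z^4 + 6*z^3 + 12*z^2 + 10*z + 3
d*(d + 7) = d^2 + 7*d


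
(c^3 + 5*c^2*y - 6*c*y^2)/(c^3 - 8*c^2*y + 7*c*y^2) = (-c - 6*y)/(-c + 7*y)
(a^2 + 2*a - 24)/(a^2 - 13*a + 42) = (a^2 + 2*a - 24)/(a^2 - 13*a + 42)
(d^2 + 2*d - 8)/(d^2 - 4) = (d + 4)/(d + 2)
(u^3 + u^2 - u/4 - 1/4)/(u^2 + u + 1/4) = (2*u^2 + u - 1)/(2*u + 1)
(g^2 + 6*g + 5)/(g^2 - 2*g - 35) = (g + 1)/(g - 7)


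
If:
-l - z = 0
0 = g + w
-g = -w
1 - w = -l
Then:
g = 0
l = -1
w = 0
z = 1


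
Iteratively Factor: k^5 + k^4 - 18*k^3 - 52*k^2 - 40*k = (k - 5)*(k^4 + 6*k^3 + 12*k^2 + 8*k) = k*(k - 5)*(k^3 + 6*k^2 + 12*k + 8) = k*(k - 5)*(k + 2)*(k^2 + 4*k + 4) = k*(k - 5)*(k + 2)^2*(k + 2)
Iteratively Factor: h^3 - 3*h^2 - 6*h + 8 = (h - 1)*(h^2 - 2*h - 8) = (h - 4)*(h - 1)*(h + 2)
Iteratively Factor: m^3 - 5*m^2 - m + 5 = (m - 1)*(m^2 - 4*m - 5) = (m - 5)*(m - 1)*(m + 1)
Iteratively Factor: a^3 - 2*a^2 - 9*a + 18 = (a + 3)*(a^2 - 5*a + 6) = (a - 3)*(a + 3)*(a - 2)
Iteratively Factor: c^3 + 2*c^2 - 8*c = (c - 2)*(c^2 + 4*c) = (c - 2)*(c + 4)*(c)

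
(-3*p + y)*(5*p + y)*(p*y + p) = -15*p^3*y - 15*p^3 + 2*p^2*y^2 + 2*p^2*y + p*y^3 + p*y^2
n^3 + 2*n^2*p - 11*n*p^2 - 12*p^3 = (n - 3*p)*(n + p)*(n + 4*p)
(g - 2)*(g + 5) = g^2 + 3*g - 10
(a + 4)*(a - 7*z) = a^2 - 7*a*z + 4*a - 28*z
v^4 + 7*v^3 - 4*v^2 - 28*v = v*(v - 2)*(v + 2)*(v + 7)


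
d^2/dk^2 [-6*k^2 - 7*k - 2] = -12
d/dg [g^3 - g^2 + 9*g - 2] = 3*g^2 - 2*g + 9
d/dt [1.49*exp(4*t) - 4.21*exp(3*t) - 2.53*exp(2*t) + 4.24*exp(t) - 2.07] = (5.96*exp(3*t) - 12.63*exp(2*t) - 5.06*exp(t) + 4.24)*exp(t)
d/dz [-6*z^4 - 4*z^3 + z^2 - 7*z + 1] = -24*z^3 - 12*z^2 + 2*z - 7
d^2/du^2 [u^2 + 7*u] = 2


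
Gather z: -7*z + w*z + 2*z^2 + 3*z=2*z^2 + z*(w - 4)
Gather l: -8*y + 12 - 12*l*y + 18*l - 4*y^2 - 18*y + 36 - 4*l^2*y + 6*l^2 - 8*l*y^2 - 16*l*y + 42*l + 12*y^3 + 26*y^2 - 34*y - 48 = l^2*(6 - 4*y) + l*(-8*y^2 - 28*y + 60) + 12*y^3 + 22*y^2 - 60*y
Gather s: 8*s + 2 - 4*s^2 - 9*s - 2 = -4*s^2 - s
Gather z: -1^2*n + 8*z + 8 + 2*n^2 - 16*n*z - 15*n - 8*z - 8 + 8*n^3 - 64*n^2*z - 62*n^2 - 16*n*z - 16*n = 8*n^3 - 60*n^2 - 32*n + z*(-64*n^2 - 32*n)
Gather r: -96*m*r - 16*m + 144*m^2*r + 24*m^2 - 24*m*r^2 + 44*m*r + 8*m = 24*m^2 - 24*m*r^2 - 8*m + r*(144*m^2 - 52*m)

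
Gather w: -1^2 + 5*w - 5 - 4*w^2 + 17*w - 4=-4*w^2 + 22*w - 10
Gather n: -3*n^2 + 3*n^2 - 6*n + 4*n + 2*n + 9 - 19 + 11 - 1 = 0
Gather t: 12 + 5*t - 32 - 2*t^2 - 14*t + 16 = -2*t^2 - 9*t - 4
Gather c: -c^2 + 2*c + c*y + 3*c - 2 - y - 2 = -c^2 + c*(y + 5) - y - 4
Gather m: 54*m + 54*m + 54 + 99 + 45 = 108*m + 198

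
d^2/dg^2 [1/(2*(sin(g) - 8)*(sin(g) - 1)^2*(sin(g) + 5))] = (-16*sin(g)^5 + 67*sin(g)^4 + 440*sin(g)^3 - 785*sin(g)^2 - 8128*sin(g) - 9218)/(2*(sin(g) - 8)^3*(sin(g) - 1)^3*(sin(g) + 5)^3)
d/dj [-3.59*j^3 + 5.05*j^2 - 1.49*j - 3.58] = -10.77*j^2 + 10.1*j - 1.49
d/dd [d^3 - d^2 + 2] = d*(3*d - 2)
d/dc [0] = 0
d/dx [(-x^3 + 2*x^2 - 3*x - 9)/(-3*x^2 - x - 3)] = x*(3*x^3 + 2*x^2 - 2*x - 66)/(9*x^4 + 6*x^3 + 19*x^2 + 6*x + 9)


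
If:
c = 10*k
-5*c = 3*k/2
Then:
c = 0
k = 0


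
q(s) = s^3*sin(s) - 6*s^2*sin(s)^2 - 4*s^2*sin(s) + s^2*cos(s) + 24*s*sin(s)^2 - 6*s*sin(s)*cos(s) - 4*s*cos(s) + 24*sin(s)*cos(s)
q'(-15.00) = 1353.20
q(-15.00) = 1896.67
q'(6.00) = 89.77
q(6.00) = -11.00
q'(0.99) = 10.54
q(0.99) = 16.68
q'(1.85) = -18.76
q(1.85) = 12.66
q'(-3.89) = 350.17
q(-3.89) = -212.61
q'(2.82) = 3.32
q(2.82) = 0.06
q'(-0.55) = 29.81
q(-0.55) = -13.41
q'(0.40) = 18.03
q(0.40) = 7.51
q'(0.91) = 12.55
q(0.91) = 15.75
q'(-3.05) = 90.60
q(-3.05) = -12.64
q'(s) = s^3*cos(s) - 12*s^2*sin(s)*cos(s) + 2*s^2*sin(s) - 4*s^2*cos(s) - 6*s*sin(s)^2 + 48*s*sin(s)*cos(s) - 4*s*sin(s) - 6*s*cos(s)^2 + 2*s*cos(s) - 6*sin(s)*cos(s) + 24*cos(s)^2 - 4*cos(s)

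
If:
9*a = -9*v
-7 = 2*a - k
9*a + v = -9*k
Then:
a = -63/26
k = 28/13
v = 63/26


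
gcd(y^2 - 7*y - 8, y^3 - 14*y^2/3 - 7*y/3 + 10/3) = y + 1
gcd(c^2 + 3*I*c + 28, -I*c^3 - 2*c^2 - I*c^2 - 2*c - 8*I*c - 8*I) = c - 4*I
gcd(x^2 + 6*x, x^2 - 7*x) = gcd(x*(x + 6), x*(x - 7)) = x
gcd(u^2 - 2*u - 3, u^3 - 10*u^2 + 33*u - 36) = u - 3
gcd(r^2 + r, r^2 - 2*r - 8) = 1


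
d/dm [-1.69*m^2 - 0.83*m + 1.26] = -3.38*m - 0.83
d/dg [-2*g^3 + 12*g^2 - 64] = 6*g*(4 - g)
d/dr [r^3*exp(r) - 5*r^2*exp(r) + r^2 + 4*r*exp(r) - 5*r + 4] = r^3*exp(r) - 2*r^2*exp(r) - 6*r*exp(r) + 2*r + 4*exp(r) - 5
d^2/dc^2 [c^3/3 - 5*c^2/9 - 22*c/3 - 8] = 2*c - 10/9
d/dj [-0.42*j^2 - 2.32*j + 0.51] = -0.84*j - 2.32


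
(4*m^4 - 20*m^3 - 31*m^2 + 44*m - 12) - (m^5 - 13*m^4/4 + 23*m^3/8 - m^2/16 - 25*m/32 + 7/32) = -m^5 + 29*m^4/4 - 183*m^3/8 - 495*m^2/16 + 1433*m/32 - 391/32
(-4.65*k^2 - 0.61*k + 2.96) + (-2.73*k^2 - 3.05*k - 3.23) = -7.38*k^2 - 3.66*k - 0.27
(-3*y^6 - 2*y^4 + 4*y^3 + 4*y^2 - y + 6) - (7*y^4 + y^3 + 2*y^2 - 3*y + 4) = -3*y^6 - 9*y^4 + 3*y^3 + 2*y^2 + 2*y + 2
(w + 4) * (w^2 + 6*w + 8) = w^3 + 10*w^2 + 32*w + 32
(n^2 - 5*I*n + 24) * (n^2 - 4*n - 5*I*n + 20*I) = n^4 - 4*n^3 - 10*I*n^3 - n^2 + 40*I*n^2 + 4*n - 120*I*n + 480*I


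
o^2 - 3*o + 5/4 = (o - 5/2)*(o - 1/2)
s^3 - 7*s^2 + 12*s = s*(s - 4)*(s - 3)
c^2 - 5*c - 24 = (c - 8)*(c + 3)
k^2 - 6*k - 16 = (k - 8)*(k + 2)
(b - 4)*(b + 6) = b^2 + 2*b - 24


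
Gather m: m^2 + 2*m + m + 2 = m^2 + 3*m + 2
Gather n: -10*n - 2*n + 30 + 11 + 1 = 42 - 12*n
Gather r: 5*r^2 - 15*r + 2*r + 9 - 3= 5*r^2 - 13*r + 6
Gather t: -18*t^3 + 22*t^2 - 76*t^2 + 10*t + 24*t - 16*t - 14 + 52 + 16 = -18*t^3 - 54*t^2 + 18*t + 54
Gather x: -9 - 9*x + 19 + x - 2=8 - 8*x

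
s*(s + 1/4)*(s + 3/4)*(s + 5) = s^4 + 6*s^3 + 83*s^2/16 + 15*s/16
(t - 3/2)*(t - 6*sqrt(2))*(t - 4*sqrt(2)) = t^3 - 10*sqrt(2)*t^2 - 3*t^2/2 + 15*sqrt(2)*t + 48*t - 72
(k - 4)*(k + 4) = k^2 - 16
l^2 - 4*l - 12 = (l - 6)*(l + 2)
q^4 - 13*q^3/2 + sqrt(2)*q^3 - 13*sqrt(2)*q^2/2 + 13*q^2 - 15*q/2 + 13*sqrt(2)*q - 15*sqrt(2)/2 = (q - 3)*(q - 5/2)*(q - 1)*(q + sqrt(2))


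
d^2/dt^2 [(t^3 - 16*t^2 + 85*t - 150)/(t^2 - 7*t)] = 4*(11*t^3 - 225*t^2 + 1575*t - 3675)/(t^3*(t^3 - 21*t^2 + 147*t - 343))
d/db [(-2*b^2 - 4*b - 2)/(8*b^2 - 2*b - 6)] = (9*b^2 + 14*b + 5)/(16*b^4 - 8*b^3 - 23*b^2 + 6*b + 9)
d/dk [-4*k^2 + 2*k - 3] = 2 - 8*k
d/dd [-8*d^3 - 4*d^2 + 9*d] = -24*d^2 - 8*d + 9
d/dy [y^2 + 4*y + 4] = 2*y + 4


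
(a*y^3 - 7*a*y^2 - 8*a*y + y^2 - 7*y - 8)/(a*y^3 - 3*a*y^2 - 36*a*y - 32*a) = (a*y + 1)/(a*(y + 4))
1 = 1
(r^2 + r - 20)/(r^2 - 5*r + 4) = (r + 5)/(r - 1)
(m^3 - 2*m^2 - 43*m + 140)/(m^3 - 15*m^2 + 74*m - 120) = (m + 7)/(m - 6)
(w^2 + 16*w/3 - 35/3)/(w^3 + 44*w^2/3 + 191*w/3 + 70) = (3*w - 5)/(3*w^2 + 23*w + 30)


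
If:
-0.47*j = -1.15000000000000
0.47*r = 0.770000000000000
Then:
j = 2.45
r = 1.64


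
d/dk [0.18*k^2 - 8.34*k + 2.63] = 0.36*k - 8.34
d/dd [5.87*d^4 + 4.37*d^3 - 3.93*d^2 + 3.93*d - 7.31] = 23.48*d^3 + 13.11*d^2 - 7.86*d + 3.93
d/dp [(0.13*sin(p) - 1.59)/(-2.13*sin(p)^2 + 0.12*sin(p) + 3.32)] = (0.2769*sin(p)^2 - 6.7734*sin(p) + 0.6224)*cos(p)/(4.5369*sin(p)^4 - 0.5112*sin(p)^3 - 14.1288*sin(p)^2 + 0.7968*sin(p) + 11.0224)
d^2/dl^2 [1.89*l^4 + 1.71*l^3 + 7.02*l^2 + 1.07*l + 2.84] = 22.68*l^2 + 10.26*l + 14.04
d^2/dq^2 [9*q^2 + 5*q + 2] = 18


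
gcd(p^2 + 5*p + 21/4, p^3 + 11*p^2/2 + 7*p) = p + 7/2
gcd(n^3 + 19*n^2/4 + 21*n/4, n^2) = n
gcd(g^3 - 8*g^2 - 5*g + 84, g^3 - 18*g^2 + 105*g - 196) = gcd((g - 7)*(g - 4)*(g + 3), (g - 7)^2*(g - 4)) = g^2 - 11*g + 28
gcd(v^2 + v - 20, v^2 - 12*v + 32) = v - 4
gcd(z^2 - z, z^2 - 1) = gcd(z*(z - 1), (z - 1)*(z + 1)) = z - 1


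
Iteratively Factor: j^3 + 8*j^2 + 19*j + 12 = (j + 4)*(j^2 + 4*j + 3) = (j + 3)*(j + 4)*(j + 1)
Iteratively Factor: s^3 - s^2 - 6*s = (s + 2)*(s^2 - 3*s) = s*(s + 2)*(s - 3)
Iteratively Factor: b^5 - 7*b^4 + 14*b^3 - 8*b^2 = (b - 4)*(b^4 - 3*b^3 + 2*b^2) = b*(b - 4)*(b^3 - 3*b^2 + 2*b) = b*(b - 4)*(b - 2)*(b^2 - b) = b^2*(b - 4)*(b - 2)*(b - 1)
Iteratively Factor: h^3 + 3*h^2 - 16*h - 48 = (h - 4)*(h^2 + 7*h + 12) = (h - 4)*(h + 4)*(h + 3)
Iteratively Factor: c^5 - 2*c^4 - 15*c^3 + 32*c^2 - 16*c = (c - 1)*(c^4 - c^3 - 16*c^2 + 16*c) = (c - 4)*(c - 1)*(c^3 + 3*c^2 - 4*c) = (c - 4)*(c - 1)^2*(c^2 + 4*c) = c*(c - 4)*(c - 1)^2*(c + 4)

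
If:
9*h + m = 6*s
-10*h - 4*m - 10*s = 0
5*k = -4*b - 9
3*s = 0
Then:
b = -5*k/4 - 9/4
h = 0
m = 0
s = 0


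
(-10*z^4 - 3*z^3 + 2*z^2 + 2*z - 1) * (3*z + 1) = -30*z^5 - 19*z^4 + 3*z^3 + 8*z^2 - z - 1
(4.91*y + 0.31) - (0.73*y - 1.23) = 4.18*y + 1.54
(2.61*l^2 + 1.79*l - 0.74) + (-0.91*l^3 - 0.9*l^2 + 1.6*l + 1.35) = -0.91*l^3 + 1.71*l^2 + 3.39*l + 0.61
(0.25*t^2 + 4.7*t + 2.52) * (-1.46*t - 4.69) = -0.365*t^3 - 8.0345*t^2 - 25.7222*t - 11.8188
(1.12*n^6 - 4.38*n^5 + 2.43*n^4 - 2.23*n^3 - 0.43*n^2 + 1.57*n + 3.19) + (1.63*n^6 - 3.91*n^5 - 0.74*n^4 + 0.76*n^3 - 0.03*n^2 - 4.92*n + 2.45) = 2.75*n^6 - 8.29*n^5 + 1.69*n^4 - 1.47*n^3 - 0.46*n^2 - 3.35*n + 5.64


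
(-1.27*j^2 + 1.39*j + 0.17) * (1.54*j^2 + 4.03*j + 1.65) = -1.9558*j^4 - 2.9775*j^3 + 3.768*j^2 + 2.9786*j + 0.2805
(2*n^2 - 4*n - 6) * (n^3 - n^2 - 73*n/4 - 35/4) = 2*n^5 - 6*n^4 - 77*n^3/2 + 123*n^2/2 + 289*n/2 + 105/2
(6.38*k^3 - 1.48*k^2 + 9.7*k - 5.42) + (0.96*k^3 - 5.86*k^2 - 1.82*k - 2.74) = 7.34*k^3 - 7.34*k^2 + 7.88*k - 8.16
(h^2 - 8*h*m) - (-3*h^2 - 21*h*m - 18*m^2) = 4*h^2 + 13*h*m + 18*m^2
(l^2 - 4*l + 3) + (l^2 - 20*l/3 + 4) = 2*l^2 - 32*l/3 + 7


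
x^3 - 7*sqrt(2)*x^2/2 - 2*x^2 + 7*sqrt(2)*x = x*(x - 2)*(x - 7*sqrt(2)/2)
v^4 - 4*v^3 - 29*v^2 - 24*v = v*(v - 8)*(v + 1)*(v + 3)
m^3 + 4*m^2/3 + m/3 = m*(m + 1/3)*(m + 1)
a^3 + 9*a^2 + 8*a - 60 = (a - 2)*(a + 5)*(a + 6)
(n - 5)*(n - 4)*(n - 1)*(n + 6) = n^4 - 4*n^3 - 31*n^2 + 154*n - 120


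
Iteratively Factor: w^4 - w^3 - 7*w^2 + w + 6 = (w + 2)*(w^3 - 3*w^2 - w + 3) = (w - 3)*(w + 2)*(w^2 - 1) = (w - 3)*(w - 1)*(w + 2)*(w + 1)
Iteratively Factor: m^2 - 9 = (m + 3)*(m - 3)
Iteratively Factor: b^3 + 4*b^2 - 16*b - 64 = (b - 4)*(b^2 + 8*b + 16) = (b - 4)*(b + 4)*(b + 4)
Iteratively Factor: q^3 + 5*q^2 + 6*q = (q + 3)*(q^2 + 2*q) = q*(q + 3)*(q + 2)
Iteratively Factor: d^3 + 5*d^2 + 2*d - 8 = (d - 1)*(d^2 + 6*d + 8) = (d - 1)*(d + 4)*(d + 2)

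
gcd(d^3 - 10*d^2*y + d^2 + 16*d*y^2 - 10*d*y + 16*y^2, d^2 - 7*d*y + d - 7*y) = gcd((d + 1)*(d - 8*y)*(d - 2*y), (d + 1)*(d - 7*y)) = d + 1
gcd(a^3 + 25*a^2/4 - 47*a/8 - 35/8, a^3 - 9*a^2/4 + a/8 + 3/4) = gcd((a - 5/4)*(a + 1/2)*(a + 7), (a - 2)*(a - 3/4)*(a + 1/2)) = a + 1/2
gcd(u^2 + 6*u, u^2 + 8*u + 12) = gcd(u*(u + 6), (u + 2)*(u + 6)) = u + 6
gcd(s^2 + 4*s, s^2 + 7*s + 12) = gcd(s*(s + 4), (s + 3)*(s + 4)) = s + 4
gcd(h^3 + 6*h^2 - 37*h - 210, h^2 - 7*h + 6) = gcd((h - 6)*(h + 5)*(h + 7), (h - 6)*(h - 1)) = h - 6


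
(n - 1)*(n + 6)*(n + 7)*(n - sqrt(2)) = n^4 - sqrt(2)*n^3 + 12*n^3 - 12*sqrt(2)*n^2 + 29*n^2 - 42*n - 29*sqrt(2)*n + 42*sqrt(2)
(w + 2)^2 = w^2 + 4*w + 4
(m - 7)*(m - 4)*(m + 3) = m^3 - 8*m^2 - 5*m + 84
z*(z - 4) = z^2 - 4*z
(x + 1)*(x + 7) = x^2 + 8*x + 7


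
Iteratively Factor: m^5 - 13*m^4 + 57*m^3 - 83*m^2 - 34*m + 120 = (m - 4)*(m^4 - 9*m^3 + 21*m^2 + m - 30) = (m - 4)*(m + 1)*(m^3 - 10*m^2 + 31*m - 30) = (m - 5)*(m - 4)*(m + 1)*(m^2 - 5*m + 6) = (m - 5)*(m - 4)*(m - 2)*(m + 1)*(m - 3)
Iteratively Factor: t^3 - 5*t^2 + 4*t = (t - 1)*(t^2 - 4*t) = (t - 4)*(t - 1)*(t)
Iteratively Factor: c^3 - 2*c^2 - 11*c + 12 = (c + 3)*(c^2 - 5*c + 4) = (c - 4)*(c + 3)*(c - 1)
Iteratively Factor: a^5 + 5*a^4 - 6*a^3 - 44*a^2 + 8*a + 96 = (a + 3)*(a^4 + 2*a^3 - 12*a^2 - 8*a + 32) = (a - 2)*(a + 3)*(a^3 + 4*a^2 - 4*a - 16) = (a - 2)*(a + 3)*(a + 4)*(a^2 - 4) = (a - 2)^2*(a + 3)*(a + 4)*(a + 2)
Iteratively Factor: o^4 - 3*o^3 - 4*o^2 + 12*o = (o)*(o^3 - 3*o^2 - 4*o + 12) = o*(o + 2)*(o^2 - 5*o + 6) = o*(o - 3)*(o + 2)*(o - 2)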